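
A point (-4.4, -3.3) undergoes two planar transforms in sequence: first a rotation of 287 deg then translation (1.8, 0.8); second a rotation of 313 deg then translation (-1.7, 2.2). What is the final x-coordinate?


After transform 1:
x1 = cos(287)*-4.4 - sin(287)*-3.3 + 1.8 = -2.6422
y1 = sin(287)*-4.4 + cos(287)*-3.3 + 0.8 = 4.0429
After transform 2:
x2 = cos(313)*-2.6422 - sin(313)*4.0429 + -1.7
= -0.5452


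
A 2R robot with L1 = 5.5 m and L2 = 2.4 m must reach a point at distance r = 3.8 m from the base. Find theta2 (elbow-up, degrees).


cos(theta2) = (r^2 - L1^2 - L2^2) / (2*L1*L2)
cos(theta2) = (14.44 - 30.25 - 5.76) / 26.4
cos(theta2) = -0.817045
theta2 = 144.7901 degrees


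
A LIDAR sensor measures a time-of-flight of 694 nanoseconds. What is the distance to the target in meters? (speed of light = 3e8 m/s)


tof = 694 ns = 6.94e-07 s
dist = c * tof / 2
= 3e8 * 6.94e-07 / 2
= 104.1 m


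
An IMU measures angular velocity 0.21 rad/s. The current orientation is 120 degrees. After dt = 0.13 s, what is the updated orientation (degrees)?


delta_theta = w * dt = 0.21 * 0.13 = 0.0273 rad
= 1.5642 deg
theta_new = 120 + 1.5642 = 121.5642 deg


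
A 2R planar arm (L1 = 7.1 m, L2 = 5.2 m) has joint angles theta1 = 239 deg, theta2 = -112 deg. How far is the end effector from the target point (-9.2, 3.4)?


End effector via forward kinematics:
x = L1*cos(t1) + L2*cos(t1+t2) = -6.7862
y = L1*sin(t1) + L2*sin(t1+t2) = -1.933
Distance to target:
d = sqrt((-9.2 - -6.7862)^2 + (3.4 - -1.933)^2)
= sqrt(5.8264 + 28.4407)
= 5.8538 m


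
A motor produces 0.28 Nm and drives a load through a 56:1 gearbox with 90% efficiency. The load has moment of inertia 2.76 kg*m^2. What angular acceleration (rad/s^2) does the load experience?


tau_out = tau_motor * N * eta
= 0.28 * 56 * 0.9 = 14.112 Nm
alpha = tau_out / I = 14.112 / 2.76
= 5.113 rad/s^2


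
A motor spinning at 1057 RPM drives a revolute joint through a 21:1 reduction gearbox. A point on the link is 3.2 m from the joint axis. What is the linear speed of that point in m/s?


omega_motor = 1057 * 2*pi/60 = 110.6888 rad/s
omega_joint = omega_motor / 21 = 5.2709 rad/s
v = omega_joint * r = 5.2709 * 3.2
= 16.8669 m/s


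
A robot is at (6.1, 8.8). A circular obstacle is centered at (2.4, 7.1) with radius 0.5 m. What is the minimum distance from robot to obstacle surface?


center_dist = sqrt((6.1-2.4)^2 + (8.8-7.1)^2)
= sqrt(13.69 + 2.89)
= 4.0719
min_dist = center_dist - radius = 4.0719 - 0.5 = 3.5719 m


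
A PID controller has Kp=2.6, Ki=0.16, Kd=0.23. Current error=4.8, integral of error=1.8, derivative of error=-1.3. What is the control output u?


u = Kp*e + Ki*int(e) + Kd*de/dt
= 2.6*4.8 + 0.16*1.8 + 0.23*(-1.3)
= 12.48 + 0.288 + -0.299
= 12.469


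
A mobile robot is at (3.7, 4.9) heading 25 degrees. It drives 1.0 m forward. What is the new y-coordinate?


y_new = y0 + d*sin(theta)
= 4.9 + 1.0*sin(25)
= 4.9 + 0.4226
= 5.3226


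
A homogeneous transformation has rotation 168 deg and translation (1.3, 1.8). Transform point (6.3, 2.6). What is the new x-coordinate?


x' = cos(theta)*px - sin(theta)*py + tx
= -0.9781*6.3 - 0.2079*2.6 + 1.3
= -5.4029


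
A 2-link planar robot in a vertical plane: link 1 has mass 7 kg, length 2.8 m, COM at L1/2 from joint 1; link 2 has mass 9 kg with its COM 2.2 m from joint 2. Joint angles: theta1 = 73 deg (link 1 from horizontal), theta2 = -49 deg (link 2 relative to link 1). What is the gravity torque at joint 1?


Horizontal distance from joint 1 to link-1 COM:
  x_c1 = (L1/2)*cos(t1) = 1.4 * 0.2924 = 0.4093 m
Horizontal distance from joint 1 to link-2 COM:
  x_c2 = L1*cos(t1) + Lc2*cos(t1+t2)
       = 2.8*0.2924 + 2.2*0.9135 = 2.8284 m
tau1 = m1*g*x_c1 + m2*g*x_c2
     = 7*9.81*0.4093 + 9*9.81*2.8284
     = 28.108 + 249.723
     = 277.8311 Nm


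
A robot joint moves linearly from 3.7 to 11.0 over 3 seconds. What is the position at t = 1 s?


s = t/T = 1/3 = 0.3333
p(t) = p0 + (pf-p0)*s
= 3.7 + (11.0 - 3.7) * 0.3333
= 6.1333


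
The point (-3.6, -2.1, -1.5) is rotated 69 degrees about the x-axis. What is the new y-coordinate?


Rotation about x-axis: y' = y*cos(theta) - z*sin(theta)
= -2.1 * 0.3584 - -1.5 * 0.9336
= 0.6478


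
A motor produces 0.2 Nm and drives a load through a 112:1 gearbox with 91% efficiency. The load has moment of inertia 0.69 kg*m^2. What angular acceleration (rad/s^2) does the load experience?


tau_out = tau_motor * N * eta
= 0.2 * 112 * 0.91 = 20.384 Nm
alpha = tau_out / I = 20.384 / 0.69
= 29.542 rad/s^2


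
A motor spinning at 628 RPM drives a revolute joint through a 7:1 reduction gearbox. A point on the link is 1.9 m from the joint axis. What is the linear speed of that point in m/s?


omega_motor = 628 * 2*pi/60 = 65.764 rad/s
omega_joint = omega_motor / 7 = 9.3949 rad/s
v = omega_joint * r = 9.3949 * 1.9
= 17.8502 m/s


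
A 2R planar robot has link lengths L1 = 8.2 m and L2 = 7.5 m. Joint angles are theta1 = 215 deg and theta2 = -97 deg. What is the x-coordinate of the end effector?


Convert angles to radians: theta1 = 3.7525, theta2 = -1.693
x = L1*cos(theta1) + L2*cos(theta1+theta2)
x = -6.717 + -3.521
x = -10.2381


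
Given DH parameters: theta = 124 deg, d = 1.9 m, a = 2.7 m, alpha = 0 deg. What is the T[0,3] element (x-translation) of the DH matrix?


T[0,3] = a * cos(theta)
= 2.7 * cos(124 deg)
= 2.7 * -0.5592
= -1.5098


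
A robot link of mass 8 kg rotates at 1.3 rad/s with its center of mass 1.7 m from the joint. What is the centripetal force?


F = m * omega^2 * r
= 8 * 1.3^2 * 1.7
= 8 * 1.69 * 1.7
= 22.984 N


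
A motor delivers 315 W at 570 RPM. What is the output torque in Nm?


omega = 570 * 2*pi/60 = 59.6903 rad/s
tau = P / omega = 315 / 59.6903
= 5.2772 Nm


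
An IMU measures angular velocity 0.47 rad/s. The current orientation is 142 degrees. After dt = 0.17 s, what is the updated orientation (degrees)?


delta_theta = w * dt = 0.47 * 0.17 = 0.0799 rad
= 4.5779 deg
theta_new = 142 + 4.5779 = 146.5779 deg


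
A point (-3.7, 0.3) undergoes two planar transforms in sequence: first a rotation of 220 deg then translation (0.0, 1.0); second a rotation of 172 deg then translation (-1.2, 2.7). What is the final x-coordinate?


After transform 1:
x1 = cos(220)*-3.7 - sin(220)*0.3 + 0.0 = 3.0272
y1 = sin(220)*-3.7 + cos(220)*0.3 + 1.0 = 3.1485
After transform 2:
x2 = cos(172)*3.0272 - sin(172)*3.1485 + -1.2
= -4.6359


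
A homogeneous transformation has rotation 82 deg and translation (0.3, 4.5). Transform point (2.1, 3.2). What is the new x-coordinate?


x' = cos(theta)*px - sin(theta)*py + tx
= 0.1392*2.1 - 0.9903*3.2 + 0.3
= -2.5766


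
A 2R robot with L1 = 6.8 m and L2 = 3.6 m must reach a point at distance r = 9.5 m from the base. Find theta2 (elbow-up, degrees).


cos(theta2) = (r^2 - L1^2 - L2^2) / (2*L1*L2)
cos(theta2) = (90.25 - 46.24 - 12.96) / 48.96
cos(theta2) = 0.634191
theta2 = 50.64 degrees


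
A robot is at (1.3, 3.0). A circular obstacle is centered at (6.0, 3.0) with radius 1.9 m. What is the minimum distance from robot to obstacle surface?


center_dist = sqrt((1.3-6.0)^2 + (3.0-3.0)^2)
= sqrt(22.09 + 0.0)
= 4.7
min_dist = center_dist - radius = 4.7 - 1.9 = 2.8 m


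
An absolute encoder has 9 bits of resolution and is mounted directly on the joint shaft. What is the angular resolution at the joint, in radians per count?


counts = 2^9 = 512
resolution = 2*pi / 512
= 0.0123 rad/count


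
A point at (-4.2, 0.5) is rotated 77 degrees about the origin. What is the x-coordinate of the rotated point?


x' = x*cos(theta) - y*sin(theta)
cos(77 deg) = 0.225, sin(77 deg) = 0.9744
x' = -4.2 * 0.225 - 0.5 * 0.9744
= -0.9448 - 0.4872
= -1.432


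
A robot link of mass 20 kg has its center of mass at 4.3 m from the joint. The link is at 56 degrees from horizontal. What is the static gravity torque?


tau = m*g*L*cos(angle)
= 20 * 9.81 * 4.3 * cos(56 deg)
= 20 * 9.81 * 4.3 * 0.5592
= 471.7687 Nm


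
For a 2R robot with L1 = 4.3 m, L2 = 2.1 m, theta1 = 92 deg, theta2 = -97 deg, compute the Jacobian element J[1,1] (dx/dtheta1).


J[1,1] = -L1*sin(t1) - L2*sin(t1+t2)
= -4.3*sin(92) - 2.1*sin(-5)
= -4.1144


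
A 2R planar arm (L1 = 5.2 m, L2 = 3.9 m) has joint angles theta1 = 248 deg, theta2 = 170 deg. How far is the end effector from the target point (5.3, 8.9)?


End effector via forward kinematics:
x = L1*cos(t1) + L2*cos(t1+t2) = 0.1187
y = L1*sin(t1) + L2*sin(t1+t2) = -1.514
Distance to target:
d = sqrt((5.3 - 0.1187)^2 + (8.9 - -1.514)^2)
= sqrt(26.8456 + 108.4507)
= 11.6317 m


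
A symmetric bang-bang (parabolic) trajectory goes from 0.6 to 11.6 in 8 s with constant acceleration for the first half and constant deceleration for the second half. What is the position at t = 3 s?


Symmetric rest-to-rest: each phase covers (pf-p0)/2 in time T/2. 0.5*a*(T/2)^2 = (pf-p0)/2 => a = 4*(pf-p0)/T^2
a = 4*(11.6-0.6)/8^2 = 0.6875
t = 3 is in the acceleration phase (t <= T/2).
p = p0 + 0.5*a*t^2 = 0.6 + 0.5*0.6875*3^2
= 3.6938


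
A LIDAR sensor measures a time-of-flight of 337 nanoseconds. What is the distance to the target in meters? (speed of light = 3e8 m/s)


tof = 337 ns = 3.37e-07 s
dist = c * tof / 2
= 3e8 * 3.37e-07 / 2
= 50.55 m


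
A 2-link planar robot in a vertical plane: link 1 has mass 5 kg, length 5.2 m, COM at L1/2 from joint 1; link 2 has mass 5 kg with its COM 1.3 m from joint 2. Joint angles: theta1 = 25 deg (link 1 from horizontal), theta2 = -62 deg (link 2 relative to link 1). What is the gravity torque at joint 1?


Horizontal distance from joint 1 to link-1 COM:
  x_c1 = (L1/2)*cos(t1) = 2.6 * 0.9063 = 2.3564 m
Horizontal distance from joint 1 to link-2 COM:
  x_c2 = L1*cos(t1) + Lc2*cos(t1+t2)
       = 5.2*0.9063 + 1.3*0.7986 = 5.751 m
tau1 = m1*g*x_c1 + m2*g*x_c2
     = 5*9.81*2.3564 + 5*9.81*5.751
     = 115.5814 + 282.0879
     = 397.6693 Nm


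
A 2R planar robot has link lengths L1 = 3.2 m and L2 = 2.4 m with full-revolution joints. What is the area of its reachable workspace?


r_max = L1 + L2 = 5.6 m
r_min = |L1 - L2| = 0.8 m
Area = pi*(r_max^2 - r_min^2)
= pi*(31.36 - 0.64)
= pi * 30.72
= 96.5097 m^2


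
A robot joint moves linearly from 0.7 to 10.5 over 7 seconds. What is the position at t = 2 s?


s = t/T = 2/7 = 0.2857
p(t) = p0 + (pf-p0)*s
= 0.7 + (10.5 - 0.7) * 0.2857
= 3.5


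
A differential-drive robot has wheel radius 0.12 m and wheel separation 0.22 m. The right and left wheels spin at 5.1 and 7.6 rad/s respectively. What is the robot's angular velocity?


vR = r*wR = 0.12*5.1 = 0.612 m/s
vL = r*wL = 0.12*7.6 = 0.912 m/s
v = (vR+vL)/2 = 0.762 m/s
omega = (vR-vL)/L = -1.3636 rad/s
angular velocity = -1.3636 rad/s


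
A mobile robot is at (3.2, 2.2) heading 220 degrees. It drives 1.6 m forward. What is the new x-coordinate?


x_new = x0 + d*cos(theta)
= 3.2 + 1.6*cos(220)
= 3.2 + -1.2257
= 1.9743


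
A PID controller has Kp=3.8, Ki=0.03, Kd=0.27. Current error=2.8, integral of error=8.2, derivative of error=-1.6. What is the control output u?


u = Kp*e + Ki*int(e) + Kd*de/dt
= 3.8*2.8 + 0.03*8.2 + 0.27*(-1.6)
= 10.64 + 0.246 + -0.432
= 10.454


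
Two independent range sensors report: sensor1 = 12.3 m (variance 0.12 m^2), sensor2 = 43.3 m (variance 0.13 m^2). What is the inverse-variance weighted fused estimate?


w1 = (1/var1) / (1/var1 + 1/var2)
   = 8.3333 / (8.3333 + 7.6923) = 0.52
w2 = 1 - w1 = 0.48
fused = w1*s1 + w2*s2 = 6.396 + 20.784
= 27.18 m


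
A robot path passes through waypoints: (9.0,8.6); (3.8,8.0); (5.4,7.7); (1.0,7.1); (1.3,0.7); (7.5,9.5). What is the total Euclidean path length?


Segment lengths:
  seg1 = sqrt((-5.2)^2 + (-0.6)^2) = 5.2345
  seg2 = sqrt((1.6)^2 + (-0.3)^2) = 1.6279
  seg3 = sqrt((-4.4)^2 + (-0.6)^2) = 4.4407
  seg4 = sqrt((0.3)^2 + (-6.4)^2) = 6.407
  seg5 = sqrt((6.2)^2 + (8.8)^2) = 10.7648
Total = 28.4749


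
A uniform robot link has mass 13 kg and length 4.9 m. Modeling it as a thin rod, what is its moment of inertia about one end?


I = (1/3) * m * L^2
= (1/3) * 13 * 4.9^2
= 0.333333 * 13 * 24.01
= 104.0433 kg*m^2


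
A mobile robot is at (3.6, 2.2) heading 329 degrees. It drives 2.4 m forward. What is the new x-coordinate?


x_new = x0 + d*cos(theta)
= 3.6 + 2.4*cos(329)
= 3.6 + 2.0572
= 5.6572


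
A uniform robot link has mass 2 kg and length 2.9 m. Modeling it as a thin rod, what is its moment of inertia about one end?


I = (1/3) * m * L^2
= (1/3) * 2 * 2.9^2
= 0.333333 * 2 * 8.41
= 5.6067 kg*m^2


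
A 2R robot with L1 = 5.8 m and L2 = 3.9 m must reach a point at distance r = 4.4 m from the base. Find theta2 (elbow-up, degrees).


cos(theta2) = (r^2 - L1^2 - L2^2) / (2*L1*L2)
cos(theta2) = (19.36 - 33.64 - 15.21) / 45.24
cos(theta2) = -0.651857
theta2 = 130.6817 degrees


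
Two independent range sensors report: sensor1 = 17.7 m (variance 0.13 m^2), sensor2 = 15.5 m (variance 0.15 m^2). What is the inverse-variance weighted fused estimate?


w1 = (1/var1) / (1/var1 + 1/var2)
   = 7.6923 / (7.6923 + 6.6667) = 0.5357
w2 = 1 - w1 = 0.4643
fused = w1*s1 + w2*s2 = 9.4821 + 7.1964
= 16.6786 m


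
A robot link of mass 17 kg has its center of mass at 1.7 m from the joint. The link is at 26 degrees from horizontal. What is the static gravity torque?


tau = m*g*L*cos(angle)
= 17 * 9.81 * 1.7 * cos(26 deg)
= 17 * 9.81 * 1.7 * 0.8988
= 254.8162 Nm


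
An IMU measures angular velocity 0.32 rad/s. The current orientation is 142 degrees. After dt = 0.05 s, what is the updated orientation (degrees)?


delta_theta = w * dt = 0.32 * 0.05 = 0.016 rad
= 0.9167 deg
theta_new = 142 + 0.9167 = 142.9167 deg


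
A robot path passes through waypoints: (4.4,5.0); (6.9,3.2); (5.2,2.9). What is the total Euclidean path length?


Segment lengths:
  seg1 = sqrt((2.5)^2 + (-1.8)^2) = 3.0806
  seg2 = sqrt((-1.7)^2 + (-0.3)^2) = 1.7263
Total = 4.8069


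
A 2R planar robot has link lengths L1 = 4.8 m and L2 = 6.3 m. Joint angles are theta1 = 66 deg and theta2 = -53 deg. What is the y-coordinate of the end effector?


Convert angles to radians: theta1 = 1.1519, theta2 = -0.925
y = L1*sin(theta1) + L2*sin(theta1+theta2)
y = 4.385 + 1.4172
y = 5.8022


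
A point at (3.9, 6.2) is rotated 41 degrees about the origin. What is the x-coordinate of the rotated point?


x' = x*cos(theta) - y*sin(theta)
cos(41 deg) = 0.7547, sin(41 deg) = 0.6561
x' = 3.9 * 0.7547 - 6.2 * 0.6561
= 2.9434 - 4.0676
= -1.1242


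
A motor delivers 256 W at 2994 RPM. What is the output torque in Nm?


omega = 2994 * 2*pi/60 = 313.5309 rad/s
tau = P / omega = 256 / 313.5309
= 0.8165 Nm


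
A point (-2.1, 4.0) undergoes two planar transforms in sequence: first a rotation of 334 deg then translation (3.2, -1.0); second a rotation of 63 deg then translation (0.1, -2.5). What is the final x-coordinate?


After transform 1:
x1 = cos(334)*-2.1 - sin(334)*4.0 + 3.2 = 3.066
y1 = sin(334)*-2.1 + cos(334)*4.0 + -1.0 = 3.5158
After transform 2:
x2 = cos(63)*3.066 - sin(63)*3.5158 + 0.1
= -1.6406


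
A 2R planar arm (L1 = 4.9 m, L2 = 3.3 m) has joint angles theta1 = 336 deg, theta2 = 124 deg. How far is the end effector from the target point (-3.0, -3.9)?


End effector via forward kinematics:
x = L1*cos(t1) + L2*cos(t1+t2) = 3.9033
y = L1*sin(t1) + L2*sin(t1+t2) = 1.2569
Distance to target:
d = sqrt((-3.0 - 3.9033)^2 + (-3.9 - 1.2569)^2)
= sqrt(47.656 + 26.5932)
= 8.6168 m


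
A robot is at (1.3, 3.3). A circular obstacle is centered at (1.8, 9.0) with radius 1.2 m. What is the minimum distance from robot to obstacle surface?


center_dist = sqrt((1.3-1.8)^2 + (3.3-9.0)^2)
= sqrt(0.25 + 32.49)
= 5.7219
min_dist = center_dist - radius = 5.7219 - 1.2 = 4.5219 m


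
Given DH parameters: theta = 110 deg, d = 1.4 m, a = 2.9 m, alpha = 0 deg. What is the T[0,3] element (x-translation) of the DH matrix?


T[0,3] = a * cos(theta)
= 2.9 * cos(110 deg)
= 2.9 * -0.342
= -0.9919


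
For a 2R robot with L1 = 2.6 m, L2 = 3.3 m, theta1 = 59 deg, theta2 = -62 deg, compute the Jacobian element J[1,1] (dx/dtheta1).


J[1,1] = -L1*sin(t1) - L2*sin(t1+t2)
= -2.6*sin(59) - 3.3*sin(-3)
= -2.0559


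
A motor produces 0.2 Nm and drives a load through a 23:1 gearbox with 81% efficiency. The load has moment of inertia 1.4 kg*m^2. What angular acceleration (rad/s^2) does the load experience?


tau_out = tau_motor * N * eta
= 0.2 * 23 * 0.81 = 3.726 Nm
alpha = tau_out / I = 3.726 / 1.4
= 2.6614 rad/s^2


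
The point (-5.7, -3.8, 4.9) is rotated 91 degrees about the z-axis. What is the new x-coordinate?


Rotation about z-axis: x' = x*cos(theta) - y*sin(theta)
= -5.7 * -0.0175 - -3.8 * 0.9998
= 3.8989


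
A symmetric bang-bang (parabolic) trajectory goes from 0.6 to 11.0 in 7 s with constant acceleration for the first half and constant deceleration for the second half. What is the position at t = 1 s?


Symmetric rest-to-rest: each phase covers (pf-p0)/2 in time T/2. 0.5*a*(T/2)^2 = (pf-p0)/2 => a = 4*(pf-p0)/T^2
a = 4*(11.0-0.6)/7^2 = 0.849
t = 1 is in the acceleration phase (t <= T/2).
p = p0 + 0.5*a*t^2 = 0.6 + 0.5*0.849*1^2
= 1.0245


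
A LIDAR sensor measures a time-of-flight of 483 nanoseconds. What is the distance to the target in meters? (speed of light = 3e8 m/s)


tof = 483 ns = 4.83e-07 s
dist = c * tof / 2
= 3e8 * 4.83e-07 / 2
= 72.45 m


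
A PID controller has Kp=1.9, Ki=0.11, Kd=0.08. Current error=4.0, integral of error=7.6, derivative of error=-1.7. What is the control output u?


u = Kp*e + Ki*int(e) + Kd*de/dt
= 1.9*4.0 + 0.11*7.6 + 0.08*(-1.7)
= 7.6 + 0.836 + -0.136
= 8.3


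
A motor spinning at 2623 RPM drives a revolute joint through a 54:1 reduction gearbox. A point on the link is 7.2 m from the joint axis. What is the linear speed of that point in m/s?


omega_motor = 2623 * 2*pi/60 = 274.6799 rad/s
omega_joint = omega_motor / 54 = 5.0867 rad/s
v = omega_joint * r = 5.0867 * 7.2
= 36.624 m/s


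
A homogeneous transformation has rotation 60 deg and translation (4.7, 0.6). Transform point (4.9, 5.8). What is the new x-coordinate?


x' = cos(theta)*px - sin(theta)*py + tx
= 0.5*4.9 - 0.866*5.8 + 4.7
= 2.1271


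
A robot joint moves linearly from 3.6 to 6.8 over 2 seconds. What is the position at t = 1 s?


s = t/T = 1/2 = 0.5
p(t) = p0 + (pf-p0)*s
= 3.6 + (6.8 - 3.6) * 0.5
= 5.2


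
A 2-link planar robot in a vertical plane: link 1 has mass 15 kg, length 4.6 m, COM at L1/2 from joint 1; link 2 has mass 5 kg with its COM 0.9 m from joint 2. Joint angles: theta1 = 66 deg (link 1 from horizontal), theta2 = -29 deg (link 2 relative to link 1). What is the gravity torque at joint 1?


Horizontal distance from joint 1 to link-1 COM:
  x_c1 = (L1/2)*cos(t1) = 2.3 * 0.4067 = 0.9355 m
Horizontal distance from joint 1 to link-2 COM:
  x_c2 = L1*cos(t1) + Lc2*cos(t1+t2)
       = 4.6*0.4067 + 0.9*0.7986 = 2.5898 m
tau1 = m1*g*x_c1 + m2*g*x_c2
     = 15*9.81*0.9355 + 5*9.81*2.5898
     = 137.658 + 127.0278
     = 264.6857 Nm


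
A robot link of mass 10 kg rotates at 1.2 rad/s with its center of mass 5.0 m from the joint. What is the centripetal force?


F = m * omega^2 * r
= 10 * 1.2^2 * 5.0
= 10 * 1.44 * 5.0
= 72.0 N


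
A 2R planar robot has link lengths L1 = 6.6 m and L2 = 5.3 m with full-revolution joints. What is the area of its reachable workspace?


r_max = L1 + L2 = 11.9 m
r_min = |L1 - L2| = 1.3 m
Area = pi*(r_max^2 - r_min^2)
= pi*(141.61 - 1.69)
= pi * 139.92
= 439.5716 m^2


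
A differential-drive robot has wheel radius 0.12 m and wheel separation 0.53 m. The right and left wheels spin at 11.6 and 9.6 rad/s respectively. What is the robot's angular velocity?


vR = r*wR = 0.12*11.6 = 1.392 m/s
vL = r*wL = 0.12*9.6 = 1.152 m/s
v = (vR+vL)/2 = 1.272 m/s
omega = (vR-vL)/L = 0.4528 rad/s
angular velocity = 0.4528 rad/s


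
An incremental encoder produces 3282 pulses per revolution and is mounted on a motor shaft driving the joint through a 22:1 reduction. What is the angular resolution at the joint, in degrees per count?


counts per rev = 3282
effective counts at joint = 3282 * 22 = 72204
resolution = 360 / 72204
= 0.005 deg/count


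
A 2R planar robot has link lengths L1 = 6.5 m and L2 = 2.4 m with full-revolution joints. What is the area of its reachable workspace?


r_max = L1 + L2 = 8.9 m
r_min = |L1 - L2| = 4.1 m
Area = pi*(r_max^2 - r_min^2)
= pi*(79.21 - 16.81)
= pi * 62.4
= 196.0354 m^2


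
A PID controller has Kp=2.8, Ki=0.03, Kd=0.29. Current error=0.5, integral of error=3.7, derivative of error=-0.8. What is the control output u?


u = Kp*e + Ki*int(e) + Kd*de/dt
= 2.8*0.5 + 0.03*3.7 + 0.29*(-0.8)
= 1.4 + 0.111 + -0.232
= 1.279


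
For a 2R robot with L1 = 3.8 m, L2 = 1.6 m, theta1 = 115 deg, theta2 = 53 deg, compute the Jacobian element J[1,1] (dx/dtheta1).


J[1,1] = -L1*sin(t1) - L2*sin(t1+t2)
= -3.8*sin(115) - 1.6*sin(168)
= -3.7766


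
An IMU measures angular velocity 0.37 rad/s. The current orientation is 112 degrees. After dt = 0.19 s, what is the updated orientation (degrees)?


delta_theta = w * dt = 0.37 * 0.19 = 0.0703 rad
= 4.0279 deg
theta_new = 112 + 4.0279 = 116.0279 deg


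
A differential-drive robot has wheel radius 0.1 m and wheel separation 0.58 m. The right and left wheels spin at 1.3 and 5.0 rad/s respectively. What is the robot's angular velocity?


vR = r*wR = 0.1*1.3 = 0.13 m/s
vL = r*wL = 0.1*5.0 = 0.5 m/s
v = (vR+vL)/2 = 0.315 m/s
omega = (vR-vL)/L = -0.6379 rad/s
angular velocity = -0.6379 rad/s


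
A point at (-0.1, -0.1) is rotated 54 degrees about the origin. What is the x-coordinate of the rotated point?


x' = x*cos(theta) - y*sin(theta)
cos(54 deg) = 0.5878, sin(54 deg) = 0.809
x' = -0.1 * 0.5878 - -0.1 * 0.809
= -0.0588 - -0.0809
= 0.0221


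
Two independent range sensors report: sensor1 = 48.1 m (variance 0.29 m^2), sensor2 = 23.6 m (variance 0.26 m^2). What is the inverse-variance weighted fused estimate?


w1 = (1/var1) / (1/var1 + 1/var2)
   = 3.4483 / (3.4483 + 3.8462) = 0.4727
w2 = 1 - w1 = 0.5273
fused = w1*s1 + w2*s2 = 22.7382 + 12.4436
= 35.1818 m


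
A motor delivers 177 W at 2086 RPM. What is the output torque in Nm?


omega = 2086 * 2*pi/60 = 218.4454 rad/s
tau = P / omega = 177 / 218.4454
= 0.8103 Nm


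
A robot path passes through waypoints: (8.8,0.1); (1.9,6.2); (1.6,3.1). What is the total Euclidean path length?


Segment lengths:
  seg1 = sqrt((-6.9)^2 + (6.1)^2) = 9.2098
  seg2 = sqrt((-0.3)^2 + (-3.1)^2) = 3.1145
Total = 12.3243


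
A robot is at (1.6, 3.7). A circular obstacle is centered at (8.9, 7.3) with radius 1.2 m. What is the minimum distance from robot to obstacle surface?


center_dist = sqrt((1.6-8.9)^2 + (3.7-7.3)^2)
= sqrt(53.29 + 12.96)
= 8.1394
min_dist = center_dist - radius = 8.1394 - 1.2 = 6.9394 m


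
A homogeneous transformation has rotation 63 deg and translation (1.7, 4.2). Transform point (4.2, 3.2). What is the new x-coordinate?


x' = cos(theta)*px - sin(theta)*py + tx
= 0.454*4.2 - 0.891*3.2 + 1.7
= 0.7555


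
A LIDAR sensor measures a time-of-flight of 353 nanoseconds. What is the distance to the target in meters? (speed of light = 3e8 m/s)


tof = 353 ns = 3.53e-07 s
dist = c * tof / 2
= 3e8 * 3.53e-07 / 2
= 52.95 m


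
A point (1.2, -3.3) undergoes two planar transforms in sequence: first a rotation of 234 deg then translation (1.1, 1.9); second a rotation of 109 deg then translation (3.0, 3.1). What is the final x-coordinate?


After transform 1:
x1 = cos(234)*1.2 - sin(234)*-3.3 + 1.1 = -2.2751
y1 = sin(234)*1.2 + cos(234)*-3.3 + 1.9 = 2.8689
After transform 2:
x2 = cos(109)*-2.2751 - sin(109)*2.8689 + 3.0
= 1.0281


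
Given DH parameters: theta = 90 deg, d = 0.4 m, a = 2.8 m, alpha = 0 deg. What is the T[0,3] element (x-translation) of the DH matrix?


T[0,3] = a * cos(theta)
= 2.8 * cos(90 deg)
= 2.8 * 0.0
= 0.0


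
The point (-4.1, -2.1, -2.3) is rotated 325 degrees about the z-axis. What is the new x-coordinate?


Rotation about z-axis: x' = x*cos(theta) - y*sin(theta)
= -4.1 * 0.8192 - -2.1 * -0.5736
= -4.563


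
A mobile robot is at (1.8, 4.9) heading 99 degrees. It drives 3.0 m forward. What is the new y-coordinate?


y_new = y0 + d*sin(theta)
= 4.9 + 3.0*sin(99)
= 4.9 + 2.9631
= 7.8631


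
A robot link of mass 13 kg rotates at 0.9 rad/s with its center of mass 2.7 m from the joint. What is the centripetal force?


F = m * omega^2 * r
= 13 * 0.9^2 * 2.7
= 13 * 0.81 * 2.7
= 28.431 N


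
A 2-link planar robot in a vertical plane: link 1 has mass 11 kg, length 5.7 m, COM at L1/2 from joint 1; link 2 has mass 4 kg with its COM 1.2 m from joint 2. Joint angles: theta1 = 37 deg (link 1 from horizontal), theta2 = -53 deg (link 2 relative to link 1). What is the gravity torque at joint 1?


Horizontal distance from joint 1 to link-1 COM:
  x_c1 = (L1/2)*cos(t1) = 2.85 * 0.7986 = 2.2761 m
Horizontal distance from joint 1 to link-2 COM:
  x_c2 = L1*cos(t1) + Lc2*cos(t1+t2)
       = 5.7*0.7986 + 1.2*0.9613 = 5.7057 m
tau1 = m1*g*x_c1 + m2*g*x_c2
     = 11*9.81*2.2761 + 4*9.81*5.7057
     = 245.6152 + 223.8931
     = 469.5083 Nm


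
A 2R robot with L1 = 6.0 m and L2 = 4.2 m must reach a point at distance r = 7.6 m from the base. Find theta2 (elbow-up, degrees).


cos(theta2) = (r^2 - L1^2 - L2^2) / (2*L1*L2)
cos(theta2) = (57.76 - 36.0 - 17.64) / 50.4
cos(theta2) = 0.081746
theta2 = 85.3111 degrees


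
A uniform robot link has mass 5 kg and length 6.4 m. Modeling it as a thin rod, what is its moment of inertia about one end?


I = (1/3) * m * L^2
= (1/3) * 5 * 6.4^2
= 0.333333 * 5 * 40.96
= 68.2667 kg*m^2


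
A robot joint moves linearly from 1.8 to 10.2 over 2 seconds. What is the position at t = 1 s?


s = t/T = 1/2 = 0.5
p(t) = p0 + (pf-p0)*s
= 1.8 + (10.2 - 1.8) * 0.5
= 6.0


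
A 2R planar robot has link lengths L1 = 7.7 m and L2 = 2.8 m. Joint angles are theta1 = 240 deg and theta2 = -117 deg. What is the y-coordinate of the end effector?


Convert angles to radians: theta1 = 4.1888, theta2 = -2.042
y = L1*sin(theta1) + L2*sin(theta1+theta2)
y = -6.6684 + 2.3483
y = -4.3201


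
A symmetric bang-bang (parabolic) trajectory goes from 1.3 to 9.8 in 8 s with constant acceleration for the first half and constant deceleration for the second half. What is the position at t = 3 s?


Symmetric rest-to-rest: each phase covers (pf-p0)/2 in time T/2. 0.5*a*(T/2)^2 = (pf-p0)/2 => a = 4*(pf-p0)/T^2
a = 4*(9.8-1.3)/8^2 = 0.5312
t = 3 is in the acceleration phase (t <= T/2).
p = p0 + 0.5*a*t^2 = 1.3 + 0.5*0.5312*3^2
= 3.6906


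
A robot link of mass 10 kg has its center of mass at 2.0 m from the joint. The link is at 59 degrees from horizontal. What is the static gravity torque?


tau = m*g*L*cos(angle)
= 10 * 9.81 * 2.0 * cos(59 deg)
= 10 * 9.81 * 2.0 * 0.515
= 101.0505 Nm


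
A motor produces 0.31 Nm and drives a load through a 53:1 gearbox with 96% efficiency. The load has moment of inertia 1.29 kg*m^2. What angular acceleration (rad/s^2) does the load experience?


tau_out = tau_motor * N * eta
= 0.31 * 53 * 0.96 = 15.7728 Nm
alpha = tau_out / I = 15.7728 / 1.29
= 12.227 rad/s^2


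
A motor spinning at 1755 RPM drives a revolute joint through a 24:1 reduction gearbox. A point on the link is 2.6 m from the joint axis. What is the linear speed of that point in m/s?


omega_motor = 1755 * 2*pi/60 = 183.7832 rad/s
omega_joint = omega_motor / 24 = 7.6576 rad/s
v = omega_joint * r = 7.6576 * 2.6
= 19.9098 m/s


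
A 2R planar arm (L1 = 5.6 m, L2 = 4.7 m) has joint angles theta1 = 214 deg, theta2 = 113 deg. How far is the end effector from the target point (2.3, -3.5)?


End effector via forward kinematics:
x = L1*cos(t1) + L2*cos(t1+t2) = -0.7009
y = L1*sin(t1) + L2*sin(t1+t2) = -5.6913
Distance to target:
d = sqrt((2.3 - -0.7009)^2 + (-3.5 - -5.6913)^2)
= sqrt(9.0052 + 4.8017)
= 3.7158 m


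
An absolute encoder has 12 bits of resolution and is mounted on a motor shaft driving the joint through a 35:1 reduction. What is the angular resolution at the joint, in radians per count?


counts = 2^12 = 4096
effective counts at joint = 4096 * 35 = 143360
resolution = 2*pi / 143360
= 4.3828e-05 rad/count


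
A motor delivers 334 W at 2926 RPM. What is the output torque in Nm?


omega = 2926 * 2*pi/60 = 306.41 rad/s
tau = P / omega = 334 / 306.41
= 1.09 Nm


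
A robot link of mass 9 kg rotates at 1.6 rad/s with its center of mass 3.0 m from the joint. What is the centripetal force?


F = m * omega^2 * r
= 9 * 1.6^2 * 3.0
= 9 * 2.56 * 3.0
= 69.12 N


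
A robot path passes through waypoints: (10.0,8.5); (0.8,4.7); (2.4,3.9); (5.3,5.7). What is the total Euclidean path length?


Segment lengths:
  seg1 = sqrt((-9.2)^2 + (-3.8)^2) = 9.9539
  seg2 = sqrt((1.6)^2 + (-0.8)^2) = 1.7889
  seg3 = sqrt((2.9)^2 + (1.8)^2) = 3.4132
Total = 15.156


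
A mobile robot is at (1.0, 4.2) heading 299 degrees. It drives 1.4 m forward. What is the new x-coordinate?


x_new = x0 + d*cos(theta)
= 1.0 + 1.4*cos(299)
= 1.0 + 0.6787
= 1.6787


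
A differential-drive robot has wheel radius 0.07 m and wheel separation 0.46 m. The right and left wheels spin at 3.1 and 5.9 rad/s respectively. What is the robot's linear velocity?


vR = r*wR = 0.07*3.1 = 0.217 m/s
vL = r*wL = 0.07*5.9 = 0.413 m/s
v = (vR+vL)/2 = 0.315 m/s
omega = (vR-vL)/L = -0.4261 rad/s
linear velocity = 0.315 m/s


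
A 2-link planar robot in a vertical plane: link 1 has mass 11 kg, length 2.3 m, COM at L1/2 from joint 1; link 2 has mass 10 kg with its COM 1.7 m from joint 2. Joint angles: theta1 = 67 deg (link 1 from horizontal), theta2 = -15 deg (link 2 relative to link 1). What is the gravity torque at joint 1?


Horizontal distance from joint 1 to link-1 COM:
  x_c1 = (L1/2)*cos(t1) = 1.15 * 0.3907 = 0.4493 m
Horizontal distance from joint 1 to link-2 COM:
  x_c2 = L1*cos(t1) + Lc2*cos(t1+t2)
       = 2.3*0.3907 + 1.7*0.6157 = 1.9453 m
tau1 = m1*g*x_c1 + m2*g*x_c2
     = 11*9.81*0.4493 + 10*9.81*1.9453
     = 48.4884 + 190.8345
     = 239.3229 Nm


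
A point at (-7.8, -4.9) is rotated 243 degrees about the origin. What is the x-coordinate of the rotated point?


x' = x*cos(theta) - y*sin(theta)
cos(243 deg) = -0.454, sin(243 deg) = -0.891
x' = -7.8 * -0.454 - -4.9 * -0.891
= 3.5411 - 4.3659
= -0.8248


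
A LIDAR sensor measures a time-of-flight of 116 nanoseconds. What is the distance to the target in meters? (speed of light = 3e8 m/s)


tof = 116 ns = 1.16e-07 s
dist = c * tof / 2
= 3e8 * 1.16e-07 / 2
= 17.4 m


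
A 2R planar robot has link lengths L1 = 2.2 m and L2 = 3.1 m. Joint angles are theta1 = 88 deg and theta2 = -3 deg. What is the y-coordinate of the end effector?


Convert angles to radians: theta1 = 1.5359, theta2 = -0.0524
y = L1*sin(theta1) + L2*sin(theta1+theta2)
y = 2.1987 + 3.0882
y = 5.2869


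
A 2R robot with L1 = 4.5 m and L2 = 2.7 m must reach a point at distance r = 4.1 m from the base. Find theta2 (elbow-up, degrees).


cos(theta2) = (r^2 - L1^2 - L2^2) / (2*L1*L2)
cos(theta2) = (16.81 - 20.25 - 7.29) / 24.3
cos(theta2) = -0.441564
theta2 = 116.2037 degrees


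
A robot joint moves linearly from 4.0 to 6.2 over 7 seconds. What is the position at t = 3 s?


s = t/T = 3/7 = 0.4286
p(t) = p0 + (pf-p0)*s
= 4.0 + (6.2 - 4.0) * 0.4286
= 4.9429


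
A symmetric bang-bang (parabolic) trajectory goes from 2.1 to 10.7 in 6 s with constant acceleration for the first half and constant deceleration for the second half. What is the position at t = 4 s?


Symmetric rest-to-rest: each phase covers (pf-p0)/2 in time T/2. 0.5*a*(T/2)^2 = (pf-p0)/2 => a = 4*(pf-p0)/T^2
a = 4*(10.7-2.1)/6^2 = 0.9556
t = 4 is in the deceleration phase (t > T/2).
p = pf - 0.5*a*(T-t)^2 = 10.7 - 0.5*0.9556*2^2
= 8.7889


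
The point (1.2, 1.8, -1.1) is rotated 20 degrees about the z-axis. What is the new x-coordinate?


Rotation about z-axis: x' = x*cos(theta) - y*sin(theta)
= 1.2 * 0.9397 - 1.8 * 0.342
= 0.512


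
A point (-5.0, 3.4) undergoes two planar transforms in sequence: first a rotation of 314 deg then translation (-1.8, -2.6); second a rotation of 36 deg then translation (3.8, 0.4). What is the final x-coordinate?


After transform 1:
x1 = cos(314)*-5.0 - sin(314)*3.4 + -1.8 = -2.8275
y1 = sin(314)*-5.0 + cos(314)*3.4 + -2.6 = 3.3585
After transform 2:
x2 = cos(36)*-2.8275 - sin(36)*3.3585 + 3.8
= -0.4616


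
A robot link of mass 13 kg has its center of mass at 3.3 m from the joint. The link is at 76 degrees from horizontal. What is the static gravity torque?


tau = m*g*L*cos(angle)
= 13 * 9.81 * 3.3 * cos(76 deg)
= 13 * 9.81 * 3.3 * 0.2419
= 101.8126 Nm


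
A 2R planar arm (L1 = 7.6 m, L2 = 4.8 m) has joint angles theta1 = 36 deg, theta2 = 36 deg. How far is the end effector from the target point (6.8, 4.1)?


End effector via forward kinematics:
x = L1*cos(t1) + L2*cos(t1+t2) = 7.6318
y = L1*sin(t1) + L2*sin(t1+t2) = 9.0322
Distance to target:
d = sqrt((6.8 - 7.6318)^2 + (4.1 - 9.0322)^2)
= sqrt(0.6919 + 24.327)
= 5.0019 m


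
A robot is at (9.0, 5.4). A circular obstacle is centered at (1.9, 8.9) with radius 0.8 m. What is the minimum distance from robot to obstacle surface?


center_dist = sqrt((9.0-1.9)^2 + (5.4-8.9)^2)
= sqrt(50.41 + 12.25)
= 7.9158
min_dist = center_dist - radius = 7.9158 - 0.8 = 7.1158 m


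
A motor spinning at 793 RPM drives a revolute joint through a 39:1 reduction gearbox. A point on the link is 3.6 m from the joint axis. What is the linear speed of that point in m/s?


omega_motor = 793 * 2*pi/60 = 83.0428 rad/s
omega_joint = omega_motor / 39 = 2.1293 rad/s
v = omega_joint * r = 2.1293 * 3.6
= 7.6655 m/s


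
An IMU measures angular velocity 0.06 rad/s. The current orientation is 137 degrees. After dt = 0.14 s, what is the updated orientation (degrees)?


delta_theta = w * dt = 0.06 * 0.14 = 0.0084 rad
= 0.4813 deg
theta_new = 137 + 0.4813 = 137.4813 deg


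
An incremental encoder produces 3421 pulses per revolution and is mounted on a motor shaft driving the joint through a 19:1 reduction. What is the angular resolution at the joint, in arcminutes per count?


counts per rev = 3421
effective counts at joint = 3421 * 19 = 64999
resolution = 360*60 / 64999
= 0.3323 arcmin/count


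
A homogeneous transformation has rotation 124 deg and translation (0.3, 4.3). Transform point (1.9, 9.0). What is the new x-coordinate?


x' = cos(theta)*px - sin(theta)*py + tx
= -0.5592*1.9 - 0.829*9.0 + 0.3
= -8.2238


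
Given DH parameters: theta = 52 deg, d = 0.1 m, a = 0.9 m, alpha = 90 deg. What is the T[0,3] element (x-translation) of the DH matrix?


T[0,3] = a * cos(theta)
= 0.9 * cos(52 deg)
= 0.9 * 0.6157
= 0.5541


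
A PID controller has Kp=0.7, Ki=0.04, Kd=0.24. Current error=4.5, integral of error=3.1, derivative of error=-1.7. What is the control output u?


u = Kp*e + Ki*int(e) + Kd*de/dt
= 0.7*4.5 + 0.04*3.1 + 0.24*(-1.7)
= 3.15 + 0.124 + -0.408
= 2.866


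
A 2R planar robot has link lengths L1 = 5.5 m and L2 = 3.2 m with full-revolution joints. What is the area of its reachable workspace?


r_max = L1 + L2 = 8.7 m
r_min = |L1 - L2| = 2.3 m
Area = pi*(r_max^2 - r_min^2)
= pi*(75.69 - 5.29)
= pi * 70.4
= 221.1681 m^2


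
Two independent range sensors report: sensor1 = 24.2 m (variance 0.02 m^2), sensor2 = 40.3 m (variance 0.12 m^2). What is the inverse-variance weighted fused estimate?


w1 = (1/var1) / (1/var1 + 1/var2)
   = 50.0 / (50.0 + 8.3333) = 0.8571
w2 = 1 - w1 = 0.1429
fused = w1*s1 + w2*s2 = 20.7429 + 5.7571
= 26.5 m


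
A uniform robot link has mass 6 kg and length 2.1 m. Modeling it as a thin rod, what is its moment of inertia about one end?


I = (1/3) * m * L^2
= (1/3) * 6 * 2.1^2
= 0.333333 * 6 * 4.41
= 8.82 kg*m^2


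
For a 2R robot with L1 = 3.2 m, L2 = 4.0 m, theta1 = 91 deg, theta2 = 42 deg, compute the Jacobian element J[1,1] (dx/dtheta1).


J[1,1] = -L1*sin(t1) - L2*sin(t1+t2)
= -3.2*sin(91) - 4.0*sin(133)
= -6.1249


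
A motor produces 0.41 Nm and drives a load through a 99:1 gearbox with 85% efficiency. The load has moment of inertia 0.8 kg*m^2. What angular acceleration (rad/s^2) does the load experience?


tau_out = tau_motor * N * eta
= 0.41 * 99 * 0.85 = 34.5015 Nm
alpha = tau_out / I = 34.5015 / 0.8
= 43.1269 rad/s^2


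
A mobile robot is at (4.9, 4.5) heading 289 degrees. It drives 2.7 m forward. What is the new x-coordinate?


x_new = x0 + d*cos(theta)
= 4.9 + 2.7*cos(289)
= 4.9 + 0.879
= 5.779


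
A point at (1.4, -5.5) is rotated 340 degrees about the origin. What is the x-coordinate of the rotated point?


x' = x*cos(theta) - y*sin(theta)
cos(340 deg) = 0.9397, sin(340 deg) = -0.342
x' = 1.4 * 0.9397 - -5.5 * -0.342
= 1.3156 - 1.8811
= -0.5655


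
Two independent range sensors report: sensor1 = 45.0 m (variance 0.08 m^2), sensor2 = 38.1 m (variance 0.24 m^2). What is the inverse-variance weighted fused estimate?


w1 = (1/var1) / (1/var1 + 1/var2)
   = 12.5 / (12.5 + 4.1667) = 0.75
w2 = 1 - w1 = 0.25
fused = w1*s1 + w2*s2 = 33.75 + 9.525
= 43.275 m


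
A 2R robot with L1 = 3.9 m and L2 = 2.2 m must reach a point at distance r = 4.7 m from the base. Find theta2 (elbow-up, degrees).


cos(theta2) = (r^2 - L1^2 - L2^2) / (2*L1*L2)
cos(theta2) = (22.09 - 15.21 - 4.84) / 17.16
cos(theta2) = 0.118881
theta2 = 83.1725 degrees


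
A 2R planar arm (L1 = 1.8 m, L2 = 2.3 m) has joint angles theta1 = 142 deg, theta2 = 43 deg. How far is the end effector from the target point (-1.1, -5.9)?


End effector via forward kinematics:
x = L1*cos(t1) + L2*cos(t1+t2) = -3.7097
y = L1*sin(t1) + L2*sin(t1+t2) = 0.9077
Distance to target:
d = sqrt((-1.1 - -3.7097)^2 + (-5.9 - 0.9077)^2)
= sqrt(6.8104 + 46.3452)
= 7.2908 m


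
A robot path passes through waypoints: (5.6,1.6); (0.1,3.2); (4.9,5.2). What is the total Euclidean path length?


Segment lengths:
  seg1 = sqrt((-5.5)^2 + (1.6)^2) = 5.728
  seg2 = sqrt((4.8)^2 + (2.0)^2) = 5.2
Total = 10.928


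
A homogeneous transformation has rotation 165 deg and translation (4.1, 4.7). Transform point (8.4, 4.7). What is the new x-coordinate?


x' = cos(theta)*px - sin(theta)*py + tx
= -0.9659*8.4 - 0.2588*4.7 + 4.1
= -5.2302


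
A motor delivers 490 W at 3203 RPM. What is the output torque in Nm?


omega = 3203 * 2*pi/60 = 335.4174 rad/s
tau = P / omega = 490 / 335.4174
= 1.4609 Nm


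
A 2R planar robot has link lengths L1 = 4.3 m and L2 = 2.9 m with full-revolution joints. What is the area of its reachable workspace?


r_max = L1 + L2 = 7.2 m
r_min = |L1 - L2| = 1.4 m
Area = pi*(r_max^2 - r_min^2)
= pi*(51.84 - 1.96)
= pi * 49.88
= 156.7026 m^2


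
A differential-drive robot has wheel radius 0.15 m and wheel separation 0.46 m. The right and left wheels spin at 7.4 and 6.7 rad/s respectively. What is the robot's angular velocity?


vR = r*wR = 0.15*7.4 = 1.11 m/s
vL = r*wL = 0.15*6.7 = 1.005 m/s
v = (vR+vL)/2 = 1.0575 m/s
omega = (vR-vL)/L = 0.2283 rad/s
angular velocity = 0.2283 rad/s


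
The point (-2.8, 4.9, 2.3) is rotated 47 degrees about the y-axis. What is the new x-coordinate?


Rotation about y-axis: x' = x*cos(theta) + z*sin(theta)
= -2.8 * 0.682 + 2.3 * 0.7314
= -0.2275


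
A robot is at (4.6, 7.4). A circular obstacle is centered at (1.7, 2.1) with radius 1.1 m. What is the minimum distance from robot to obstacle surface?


center_dist = sqrt((4.6-1.7)^2 + (7.4-2.1)^2)
= sqrt(8.41 + 28.09)
= 6.0415
min_dist = center_dist - radius = 6.0415 - 1.1 = 4.9415 m


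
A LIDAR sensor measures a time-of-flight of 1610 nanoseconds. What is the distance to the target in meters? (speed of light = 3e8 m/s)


tof = 1610 ns = 1.61e-06 s
dist = c * tof / 2
= 3e8 * 1.61e-06 / 2
= 241.5 m


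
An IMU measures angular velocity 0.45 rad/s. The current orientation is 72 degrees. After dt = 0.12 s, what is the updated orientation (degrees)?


delta_theta = w * dt = 0.45 * 0.12 = 0.054 rad
= 3.094 deg
theta_new = 72 + 3.094 = 75.094 deg
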